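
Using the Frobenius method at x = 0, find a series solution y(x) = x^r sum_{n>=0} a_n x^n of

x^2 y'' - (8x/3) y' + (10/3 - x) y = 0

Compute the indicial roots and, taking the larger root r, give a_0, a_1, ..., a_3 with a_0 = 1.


Write in Frobenius form y'' + (p(x)/x) y' + (q(x)/x^2) y = 0:
  p(x) = -8/3,  q(x) = 10/3 - x.
Indicial equation: r(r-1) + (-8/3) r + (10/3) = 0 -> roots r_1 = 2, r_2 = 5/3.
Take r = r_1 = 2. Let y(x) = x^r sum_{n>=0} a_n x^n with a_0 = 1.
Substitute y = x^r sum a_n x^n and match x^{r+n}. The recurrence is
  D(n) a_n - 1 a_{n-1} = 0,  where D(n) = (r+n)(r+n-1) + (-8/3)(r+n) + (10/3).
  a_n = 1 / D(n) * a_{n-1}.
Since the indicial polynomial factors as (r - r_1)(r - r_2), D(n) = (r_1 + n - r_1)(r_1 + n - r_2) = n(n + 1/3).
Evaluating step by step (a_0 = 1):
  n = 1: D(1) = 1(1 + 1/3) = 4/3; numerator = 1(1) = 1; a_1 = (1)/(4/3) = 3/4
  n = 2: D(2) = 2(2 + 1/3) = 14/3; numerator = 1(3/4) = 3/4; a_2 = (3/4)/(14/3) = 9/56
  n = 3: D(3) = 3(3 + 1/3) = 10; numerator = 1(9/56) = 9/56; a_3 = (9/56)/(10) = 9/560

r = 2; a_0 = 1; a_1 = 3/4; a_2 = 9/56; a_3 = 9/560


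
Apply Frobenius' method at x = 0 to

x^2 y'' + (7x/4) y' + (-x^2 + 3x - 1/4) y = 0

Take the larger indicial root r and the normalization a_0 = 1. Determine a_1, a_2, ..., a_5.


Write in Frobenius form y'' + (p(x)/x) y' + (q(x)/x^2) y = 0:
  p(x) = 7/4,  q(x) = -x^2 + 3x - 1/4.
Indicial equation: r(r-1) + (7/4) r + (-1/4) = 0 -> roots r_1 = 1/4, r_2 = -1.
Take r = r_1 = 1/4. Let y(x) = x^r sum_{n>=0} a_n x^n with a_0 = 1.
Substitute y = x^r sum a_n x^n and match x^{r+n}. The recurrence is
  D(n) a_n + 3 a_{n-1} - 1 a_{n-2} = 0,  where D(n) = (r+n)(r+n-1) + (7/4)(r+n) + (-1/4).
  a_n = [-3 a_{n-1} + 1 a_{n-2}] / D(n).
Since the indicial polynomial factors as (r - r_1)(r - r_2), D(n) = (r_1 + n - r_1)(r_1 + n - r_2) = n(n + 5/4).
Evaluating step by step (a_0 = 1):
  n = 1: D(1) = 1(1 + 5/4) = 9/4; numerator = -3(1) = -3; a_1 = (-3)/(9/4) = -4/3
  n = 2: D(2) = 2(2 + 5/4) = 13/2; numerator = -3(-4/3) + 1(1) = 5; a_2 = (5)/(13/2) = 10/13
  n = 3: D(3) = 3(3 + 5/4) = 51/4; numerator = -3(10/13) + 1(-4/3) = -142/39; a_3 = (-142/39)/(51/4) = -568/1989
  n = 4: D(4) = 4(4 + 5/4) = 21; numerator = -3(-568/1989) + 1(10/13) = 1078/663; a_4 = (1078/663)/(21) = 154/1989
  n = 5: D(5) = 5(5 + 5/4) = 125/4; numerator = -3(154/1989) + 1(-568/1989) = -1030/1989; a_5 = (-1030/1989)/(125/4) = -824/49725

r = 1/4; a_0 = 1; a_1 = -4/3; a_2 = 10/13; a_3 = -568/1989; a_4 = 154/1989; a_5 = -824/49725


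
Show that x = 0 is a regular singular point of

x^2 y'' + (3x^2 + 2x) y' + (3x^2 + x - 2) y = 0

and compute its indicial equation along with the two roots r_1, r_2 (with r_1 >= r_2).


Divide by x^2 to reach normal form y'' + P_1(x) y' + P_2(x) y = 0 with P_1(x) = 3 + 2/x and P_2(x) = 3 + 1/x - 2/x^2.
x = 0 is a singular point because the y'-coefficient 3 + 2/x has a pole at x = 0 and the y-coefficient 3 + 1/x - 2/x^2 has a pole at x = 0.
It is a regular singular point because x P_1(x) = p(x) = 3x + 2 and x^2 P_2(x) = q(x) = 3x^2 + x - 2 are polynomials, hence analytic at x = 0.
p(0) = 2,  q(0) = -2.
Indicial equation: r(r-1) + p(0) r + q(0) = 0, i.e. r^2 + (p(0) - 1) r + q(0) = 0, i.e. r^2 + 1 r - 2 = 0.
Discriminant: (1)^2 - 4(-2) = 9, so r = (-1 ± 3)/2.
Solving: r_1 = 1, r_2 = -2.

indicial: r^2 + 1 r - 2 = 0; roots r_1 = 1, r_2 = -2


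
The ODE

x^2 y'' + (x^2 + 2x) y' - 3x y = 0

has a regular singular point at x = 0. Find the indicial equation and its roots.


Divide by x^2 to reach normal form y'' + P_1(x) y' + P_2(x) y = 0 with P_1(x) = 1 + 2/x and P_2(x) = -3/x.
x = 0 is a singular point because the y'-coefficient 1 + 2/x has a pole at x = 0 and the y-coefficient -3/x has a pole at x = 0.
It is a regular singular point because x P_1(x) = p(x) = x + 2 and x^2 P_2(x) = q(x) = -3x are polynomials, hence analytic at x = 0.
p(0) = 2,  q(0) = 0.
Indicial equation: r(r-1) + p(0) r + q(0) = 0, i.e. r^2 + (p(0) - 1) r + q(0) = 0, i.e. r^2 + 1 r = 0.
Discriminant: (1)^2 - 4(0) = 1, so r = (-1 ± 1)/2.
Solving: r_1 = 0, r_2 = -1.

indicial: r^2 + 1 r = 0; roots r_1 = 0, r_2 = -1


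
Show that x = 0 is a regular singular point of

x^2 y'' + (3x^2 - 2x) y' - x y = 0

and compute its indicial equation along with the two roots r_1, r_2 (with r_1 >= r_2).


Divide by x^2 to reach normal form y'' + P_1(x) y' + P_2(x) y = 0 with P_1(x) = 3 - 2/x and P_2(x) = -1/x.
x = 0 is a singular point because the y'-coefficient 3 - 2/x has a pole at x = 0 and the y-coefficient -1/x has a pole at x = 0.
It is a regular singular point because x P_1(x) = p(x) = 3x - 2 and x^2 P_2(x) = q(x) = -x are polynomials, hence analytic at x = 0.
p(0) = -2,  q(0) = 0.
Indicial equation: r(r-1) + p(0) r + q(0) = 0, i.e. r^2 + (p(0) - 1) r + q(0) = 0, i.e. r^2 - 3 r = 0.
Discriminant: (-3)^2 - 4(0) = 9, so r = (3 ± 3)/2.
Solving: r_1 = 3, r_2 = 0.

indicial: r^2 - 3 r = 0; roots r_1 = 3, r_2 = 0


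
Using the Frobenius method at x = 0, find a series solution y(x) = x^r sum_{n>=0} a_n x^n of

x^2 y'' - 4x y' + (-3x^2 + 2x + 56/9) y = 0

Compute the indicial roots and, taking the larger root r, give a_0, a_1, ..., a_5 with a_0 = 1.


Write in Frobenius form y'' + (p(x)/x) y' + (q(x)/x^2) y = 0:
  p(x) = -4,  q(x) = -3x^2 + 2x + 56/9.
Indicial equation: r(r-1) + (-4) r + (56/9) = 0 -> roots r_1 = 8/3, r_2 = 7/3.
Take r = r_1 = 8/3. Let y(x) = x^r sum_{n>=0} a_n x^n with a_0 = 1.
Substitute y = x^r sum a_n x^n and match x^{r+n}. The recurrence is
  D(n) a_n + 2 a_{n-1} - 3 a_{n-2} = 0,  where D(n) = (r+n)(r+n-1) + (-4)(r+n) + (56/9).
  a_n = [-2 a_{n-1} + 3 a_{n-2}] / D(n).
Since the indicial polynomial factors as (r - r_1)(r - r_2), D(n) = (r_1 + n - r_1)(r_1 + n - r_2) = n(n + 1/3).
Evaluating step by step (a_0 = 1):
  n = 1: D(1) = 1(1 + 1/3) = 4/3; numerator = -2(1) = -2; a_1 = (-2)/(4/3) = -3/2
  n = 2: D(2) = 2(2 + 1/3) = 14/3; numerator = -2(-3/2) + 3(1) = 6; a_2 = (6)/(14/3) = 9/7
  n = 3: D(3) = 3(3 + 1/3) = 10; numerator = -2(9/7) + 3(-3/2) = -99/14; a_3 = (-99/14)/(10) = -99/140
  n = 4: D(4) = 4(4 + 1/3) = 52/3; numerator = -2(-99/140) + 3(9/7) = 369/70; a_4 = (369/70)/(52/3) = 1107/3640
  n = 5: D(5) = 5(5 + 1/3) = 80/3; numerator = -2(1107/3640) + 3(-99/140) = -1242/455; a_5 = (-1242/455)/(80/3) = -1863/18200

r = 8/3; a_0 = 1; a_1 = -3/2; a_2 = 9/7; a_3 = -99/140; a_4 = 1107/3640; a_5 = -1863/18200


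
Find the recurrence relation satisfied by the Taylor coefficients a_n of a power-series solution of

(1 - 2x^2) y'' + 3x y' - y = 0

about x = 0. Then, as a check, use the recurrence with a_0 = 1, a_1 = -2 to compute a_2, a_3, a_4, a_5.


Substitute y = sum_n a_n x^n.
(1 - 2 x^2) y'' contributes (n+2)(n+1) a_{n+2} - 2 n(n-1) a_n at x^n.
3 x y'(x) contributes 3 n a_n at x^n.
-y(x) contributes -1 a_n at x^n.
Matching x^n: (n+2)(n+1) a_{n+2} + (-2 n(n-1) + 3 n - 1) a_n = 0.
Thus a_{n+2} = (2 n(n-1) - 3 n + 1) / ((n+1)(n+2)) * a_n.

Check with a_0 = 1, a_1 = -2 (apply the recurrence for n = 0, 1, 2, 3): a_0 = 1, a_1 = -2, a_2 = 1/2, a_3 = 2/3, a_4 = -1/24, a_5 = 2/15.

a_(n+2) = (2 n(n-1) - 3 n + 1) / ((n+1)(n+2)) * a_n; check: a_0 = 1, a_1 = -2, a_2 = 1/2, a_3 = 2/3, a_4 = -1/24, a_5 = 2/15


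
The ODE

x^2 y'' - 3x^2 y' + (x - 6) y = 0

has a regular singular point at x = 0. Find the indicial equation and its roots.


Divide by x^2 to reach normal form y'' + P_1(x) y' + P_2(x) y = 0 with P_1(x) = -3 and P_2(x) = 1/x - 6/x^2.
x = 0 is a singular point because the y-coefficient 1/x - 6/x^2 has a pole at x = 0.
It is a regular singular point because x P_1(x) = p(x) = -3x and x^2 P_2(x) = q(x) = x - 6 are polynomials, hence analytic at x = 0.
p(0) = 0,  q(0) = -6.
Indicial equation: r(r-1) + p(0) r + q(0) = 0, i.e. r^2 + (p(0) - 1) r + q(0) = 0, i.e. r^2 - 1 r - 6 = 0.
Discriminant: (-1)^2 - 4(-6) = 25, so r = (1 ± 5)/2.
Solving: r_1 = 3, r_2 = -2.

indicial: r^2 - 1 r - 6 = 0; roots r_1 = 3, r_2 = -2


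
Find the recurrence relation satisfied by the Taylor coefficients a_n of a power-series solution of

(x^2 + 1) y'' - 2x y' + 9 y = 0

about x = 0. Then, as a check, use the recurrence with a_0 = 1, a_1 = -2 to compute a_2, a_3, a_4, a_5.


Substitute y = sum_n a_n x^n.
(1 + 1 x^2) y'' contributes (n+2)(n+1) a_{n+2} + n(n-1) a_n at x^n.
-2 x y'(x) contributes -2 n a_n at x^n.
9 y(x) contributes 9 a_n at x^n.
Matching x^n: (n+2)(n+1) a_{n+2} + (n(n-1) - 2 n + 9) a_n = 0.
Thus a_{n+2} = (-n(n-1) + 2 n - 9) / ((n+1)(n+2)) * a_n.

Check with a_0 = 1, a_1 = -2 (apply the recurrence for n = 0, 1, 2, 3): a_0 = 1, a_1 = -2, a_2 = -9/2, a_3 = 7/3, a_4 = 21/8, a_5 = -21/20.

a_(n+2) = (-n(n-1) + 2 n - 9) / ((n+1)(n+2)) * a_n; check: a_0 = 1, a_1 = -2, a_2 = -9/2, a_3 = 7/3, a_4 = 21/8, a_5 = -21/20


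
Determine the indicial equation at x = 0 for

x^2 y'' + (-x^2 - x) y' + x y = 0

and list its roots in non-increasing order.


Divide by x^2 to reach normal form y'' + P_1(x) y' + P_2(x) y = 0 with P_1(x) = -1 - 1/x and P_2(x) = 1/x.
x = 0 is a singular point because the y'-coefficient -1 - 1/x has a pole at x = 0 and the y-coefficient 1/x has a pole at x = 0.
It is a regular singular point because x P_1(x) = p(x) = -x - 1 and x^2 P_2(x) = q(x) = x are polynomials, hence analytic at x = 0.
p(0) = -1,  q(0) = 0.
Indicial equation: r(r-1) + p(0) r + q(0) = 0, i.e. r^2 + (p(0) - 1) r + q(0) = 0, i.e. r^2 - 2 r = 0.
Discriminant: (-2)^2 - 4(0) = 4, so r = (2 ± 2)/2.
Solving: r_1 = 2, r_2 = 0.

indicial: r^2 - 2 r = 0; roots r_1 = 2, r_2 = 0


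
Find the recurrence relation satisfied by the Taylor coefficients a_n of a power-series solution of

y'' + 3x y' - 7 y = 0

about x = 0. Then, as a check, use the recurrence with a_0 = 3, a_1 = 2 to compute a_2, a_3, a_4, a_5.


Substitute y = sum_n a_n x^n.
y''(x) has coefficient (n+2)(n+1) a_{n+2} at x^n;
3 x y'(x) has coefficient 3 n a_n at x^n (shift);
-7 y(x) has coefficient -7 a_n at x^n.
Matching x^n: (n+2)(n+1) a_{n+2} + (3n - 7) a_n = 0.
Thus a_{n+2} = (-3n + 7) / ((n+1)(n+2)) * a_n.

Check with a_0 = 3, a_1 = 2 (apply the recurrence for n = 0, 1, 2, 3): a_0 = 3, a_1 = 2, a_2 = 21/2, a_3 = 4/3, a_4 = 7/8, a_5 = -2/15.

a_(n+2) = (-3n + 7) / ((n+1)(n+2)) * a_n; check: a_0 = 3, a_1 = 2, a_2 = 21/2, a_3 = 4/3, a_4 = 7/8, a_5 = -2/15


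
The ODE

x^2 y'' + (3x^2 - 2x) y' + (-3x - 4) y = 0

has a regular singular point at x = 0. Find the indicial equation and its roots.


Divide by x^2 to reach normal form y'' + P_1(x) y' + P_2(x) y = 0 with P_1(x) = 3 - 2/x and P_2(x) = -3/x - 4/x^2.
x = 0 is a singular point because the y'-coefficient 3 - 2/x has a pole at x = 0 and the y-coefficient -3/x - 4/x^2 has a pole at x = 0.
It is a regular singular point because x P_1(x) = p(x) = 3x - 2 and x^2 P_2(x) = q(x) = -3x - 4 are polynomials, hence analytic at x = 0.
p(0) = -2,  q(0) = -4.
Indicial equation: r(r-1) + p(0) r + q(0) = 0, i.e. r^2 + (p(0) - 1) r + q(0) = 0, i.e. r^2 - 3 r - 4 = 0.
Discriminant: (-3)^2 - 4(-4) = 25, so r = (3 ± 5)/2.
Solving: r_1 = 4, r_2 = -1.

indicial: r^2 - 3 r - 4 = 0; roots r_1 = 4, r_2 = -1


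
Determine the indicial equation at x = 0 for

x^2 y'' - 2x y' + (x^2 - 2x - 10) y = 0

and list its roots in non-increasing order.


Divide by x^2 to reach normal form y'' + P_1(x) y' + P_2(x) y = 0 with P_1(x) = -2/x and P_2(x) = 1 - 2/x - 10/x^2.
x = 0 is a singular point because the y'-coefficient -2/x has a pole at x = 0 and the y-coefficient 1 - 2/x - 10/x^2 has a pole at x = 0.
It is a regular singular point because x P_1(x) = p(x) = -2 and x^2 P_2(x) = q(x) = x^2 - 2x - 10 are polynomials, hence analytic at x = 0.
p(0) = -2,  q(0) = -10.
Indicial equation: r(r-1) + p(0) r + q(0) = 0, i.e. r^2 + (p(0) - 1) r + q(0) = 0, i.e. r^2 - 3 r - 10 = 0.
Discriminant: (-3)^2 - 4(-10) = 49, so r = (3 ± 7)/2.
Solving: r_1 = 5, r_2 = -2.

indicial: r^2 - 3 r - 10 = 0; roots r_1 = 5, r_2 = -2


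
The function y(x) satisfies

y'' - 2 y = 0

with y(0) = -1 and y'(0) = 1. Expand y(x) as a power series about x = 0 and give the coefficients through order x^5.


Ansatz: y(x) = sum_{n>=0} a_n x^n, so y'(x) = sum_{n>=1} n a_n x^(n-1) and y''(x) = sum_{n>=2} n(n-1) a_n x^(n-2).
Substitute into P(x) y'' + Q(x) y' + R(x) y = 0 with P(x) = 1, Q(x) = 0, R(x) = -2, and match powers of x.
Initial conditions: a_0 = -1, a_1 = 1.
Setting the coefficient of each power of x to zero and solving order by order (substituting the coefficients already found):
  x^0: 2 a_2 - 2 a_0 = 0  ->  2 a_2 = 2 a_0 = -2  ->  a_2 = -1
  x^1: 6 a_3 - 2 a_1 = 0  ->  6 a_3 = 2 a_1 = 2  ->  a_3 = 1/3
  x^2: 12 a_4 - 2 a_2 = 0  ->  12 a_4 = 2 a_2 = -2  ->  a_4 = -1/6
  x^3: 20 a_5 - 2 a_3 = 0  ->  20 a_5 = 2 a_3 = 2/3  ->  a_5 = 1/30
Truncated series: y(x) = -1 + x - x^2 + (1/3) x^3 - (1/6) x^4 + (1/30) x^5 + O(x^6).

a_0 = -1; a_1 = 1; a_2 = -1; a_3 = 1/3; a_4 = -1/6; a_5 = 1/30


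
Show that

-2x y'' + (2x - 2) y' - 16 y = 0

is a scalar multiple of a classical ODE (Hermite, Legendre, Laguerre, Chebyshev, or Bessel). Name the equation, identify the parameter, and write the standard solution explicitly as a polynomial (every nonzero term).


All three coefficients share the factor -2; dividing through by -2 gives  x y'' + (1 - x) y' + 8 y = 0.
This matches the Laguerre equation x y'' + (1 - x) y' + n y = 0 with n = 8; the polynomial solution is L_8(x).
With y = sum_k a_k x^k, matching x^k gives (k+1)k a_{k+1} + (k+1) a_{k+1} - k a_k + n a_k = 0, i.e. (k+1)^2 a_{k+1} = (k - n) a_k = (k - 8) a_k. The right side vanishes at k = 8, so the series terminates at degree 8.
Standard normalization L_n(0) = 1 gives a_0 = 1. Work upward with a_{k+1} = (k - 8) a_k / (k+1)^2:
  a_1 = (0 - 8)(1) / 1^2 = -8/1 = -8
  a_2 = (1 - 8)(-8) / 2^2 = 56/4 = 14
  a_3 = (2 - 8)(14) / 3^2 = -84/9 = -28/3
  a_4 = (3 - 8)(-28/3) / 4^2 = (140/3)/16 = 35/12
  a_5 = (4 - 8)(35/12) / 5^2 = (-35/3)/25 = -7/15
  a_6 = (5 - 8)(-7/15) / 6^2 = (7/5)/36 = 7/180
  a_7 = (6 - 8)(7/180) / 7^2 = (-7/90)/49 = -1/630
  a_8 = (7 - 8)(-1/630) / 8^2 = (1/630)/64 = 1/40320
Hence L_8(x) = x^8/40320 - x^7/630 + 7 x^6/180 - 7 x^5/15 + 35 x^4/12 - 28 x^3/3 + 14 x^2 - 8 x + 1.

L_8(x); series = x^8/40320 - x^7/630 + 7 x^6/180 - 7 x^5/15 + 35 x^4/12 - 28 x^3/3 + 14 x^2 - 8 x + 1


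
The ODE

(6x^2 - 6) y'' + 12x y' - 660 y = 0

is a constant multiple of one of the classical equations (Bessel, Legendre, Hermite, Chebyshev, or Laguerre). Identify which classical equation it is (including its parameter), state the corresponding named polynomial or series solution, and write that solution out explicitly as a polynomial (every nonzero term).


All three coefficients share the factor -6; dividing through by -6 gives  (1 - x^2) y'' - 2x y' + 110 y = 0.
This matches the Legendre equation (1 - x^2) y'' - 2x y' + n(n+1) y = 0 (note the -2x y' term) with n(n+1) = 110, so n = 10; the polynomial solution is P_10(x).
With y = sum_k a_k x^k, matching x^k gives (k+2)(k+1) a_{k+2} = [k(k+1) - n(n+1)] a_k = (k - 10)(k + 11) a_k. The right side vanishes at k = 10, so the series with the parity of 10 terminates at degree 10.
Standard normalization (P_n(1) = 1): leading coefficient (2n)!/(2^n (n!)^2) = 2432902008176640000/(1024*13168189440000) = 46189/256, so a_10 = 46189/256. Work downward with a_k = (k+1)(k+2) a_{k+2} / ((k - 10)(k + 11)):
  a_8 = (9)(10)(46189/256) / ((8 - 10)(8 + 11)) = (2078505/128)/(-38) = -109395/256
  a_6 = (7)(8)(-109395/256) / ((6 - 10)(6 + 11)) = (-765765/32)/(-68) = 45045/128
  a_4 = (5)(6)(45045/128) / ((4 - 10)(4 + 11)) = (675675/64)/(-90) = -15015/128
  a_2 = (3)(4)(-15015/128) / ((2 - 10)(2 + 11)) = (-45045/32)/(-104) = 3465/256
  a_0 = (1)(2)(3465/256) / ((0 - 10)(0 + 11)) = (3465/128)/(-110) = -63/256
Hence P_10(x) = 46189 x^10/256 - 109395 x^8/256 + 45045 x^6/128 - 15015 x^4/128 + 3465 x^2/256 - 63/256.

P_10(x); series = 46189 x^10/256 - 109395 x^8/256 + 45045 x^6/128 - 15015 x^4/128 + 3465 x^2/256 - 63/256


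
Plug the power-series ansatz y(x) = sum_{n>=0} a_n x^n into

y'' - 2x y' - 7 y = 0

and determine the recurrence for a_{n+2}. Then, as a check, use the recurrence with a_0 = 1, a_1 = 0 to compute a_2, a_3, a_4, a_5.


Substitute y = sum_n a_n x^n.
y''(x) has coefficient (n+2)(n+1) a_{n+2} at x^n;
-2 x y'(x) has coefficient -2 n a_n at x^n (shift);
-7 y(x) has coefficient -7 a_n at x^n.
Matching x^n: (n+2)(n+1) a_{n+2} + (-2n - 7) a_n = 0.
Thus a_{n+2} = (2n + 7) / ((n+1)(n+2)) * a_n.

Check with a_0 = 1, a_1 = 0 (apply the recurrence for n = 0, 1, 2, 3): a_0 = 1, a_1 = 0, a_2 = 7/2, a_3 = 0, a_4 = 77/24, a_5 = 0.

a_(n+2) = (2n + 7) / ((n+1)(n+2)) * a_n; check: a_0 = 1, a_1 = 0, a_2 = 7/2, a_3 = 0, a_4 = 77/24, a_5 = 0


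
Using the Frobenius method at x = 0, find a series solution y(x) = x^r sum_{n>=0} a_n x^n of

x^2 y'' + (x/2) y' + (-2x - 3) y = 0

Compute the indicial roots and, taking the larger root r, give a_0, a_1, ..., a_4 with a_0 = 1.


Write in Frobenius form y'' + (p(x)/x) y' + (q(x)/x^2) y = 0:
  p(x) = 1/2,  q(x) = -2x - 3.
Indicial equation: r(r-1) + (1/2) r + (-3) = 0 -> roots r_1 = 2, r_2 = -3/2.
Take r = r_1 = 2. Let y(x) = x^r sum_{n>=0} a_n x^n with a_0 = 1.
Substitute y = x^r sum a_n x^n and match x^{r+n}. The recurrence is
  D(n) a_n - 2 a_{n-1} = 0,  where D(n) = (r+n)(r+n-1) + (1/2)(r+n) + (-3).
  a_n = 2 / D(n) * a_{n-1}.
Since the indicial polynomial factors as (r - r_1)(r - r_2), D(n) = (r_1 + n - r_1)(r_1 + n - r_2) = n(n + 7/2).
Evaluating step by step (a_0 = 1):
  n = 1: D(1) = 1(1 + 7/2) = 9/2; numerator = 2(1) = 2; a_1 = (2)/(9/2) = 4/9
  n = 2: D(2) = 2(2 + 7/2) = 11; numerator = 2(4/9) = 8/9; a_2 = (8/9)/(11) = 8/99
  n = 3: D(3) = 3(3 + 7/2) = 39/2; numerator = 2(8/99) = 16/99; a_3 = (16/99)/(39/2) = 32/3861
  n = 4: D(4) = 4(4 + 7/2) = 30; numerator = 2(32/3861) = 64/3861; a_4 = (64/3861)/(30) = 32/57915

r = 2; a_0 = 1; a_1 = 4/9; a_2 = 8/99; a_3 = 32/3861; a_4 = 32/57915


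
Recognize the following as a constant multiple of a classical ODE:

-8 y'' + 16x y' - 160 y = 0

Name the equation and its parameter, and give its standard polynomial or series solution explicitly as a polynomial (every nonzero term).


All three coefficients share the factor -8; dividing through by -8 gives  y'' - 2x y' + 20 y = 0.
This matches the Hermite equation y'' - 2x y' + 2n y = 0 with 2n = 20, so n = 10; the polynomial solution is H_10(x).
With y = sum_k a_k x^k, matching x^k gives (k+2)(k+1) a_{k+2} = 2(k - n) a_k = 2(k - 10) a_k. The right side vanishes at k = 10, so the series with the parity of 10 terminates at degree 10.
Standard normalization: leading coefficient of H_n is 2^n, so a_10 = 2^10 = 1024. Work downward with a_k = (k+1)(k+2) a_{k+2} / (2(k - n)):
  a_8 = (9)(10)(1024) / (2(8 - 10)) = 92160/(-4) = -23040
  a_6 = (7)(8)(-23040) / (2(6 - 10)) = -1290240/(-8) = 161280
  a_4 = (5)(6)(161280) / (2(4 - 10)) = 4838400/(-12) = -403200
  a_2 = (3)(4)(-403200) / (2(2 - 10)) = -4838400/(-16) = 302400
  a_0 = (1)(2)(302400) / (2(0 - 10)) = 604800/(-20) = -30240
Hence H_10(x) = 1024 x^10 - 23040 x^8 + 161280 x^6 - 403200 x^4 + 302400 x^2 - 30240.

H_10(x); series = 1024 x^10 - 23040 x^8 + 161280 x^6 - 403200 x^4 + 302400 x^2 - 30240


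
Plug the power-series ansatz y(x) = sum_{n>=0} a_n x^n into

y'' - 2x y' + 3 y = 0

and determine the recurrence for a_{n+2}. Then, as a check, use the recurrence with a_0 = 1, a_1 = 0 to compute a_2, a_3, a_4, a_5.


Substitute y = sum_n a_n x^n.
y''(x) has coefficient (n+2)(n+1) a_{n+2} at x^n;
-2 x y'(x) has coefficient -2 n a_n at x^n (shift);
3 y(x) has coefficient 3 a_n at x^n.
Matching x^n: (n+2)(n+1) a_{n+2} + (-2n + 3) a_n = 0.
Thus a_{n+2} = (2n - 3) / ((n+1)(n+2)) * a_n.

Check with a_0 = 1, a_1 = 0 (apply the recurrence for n = 0, 1, 2, 3): a_0 = 1, a_1 = 0, a_2 = -3/2, a_3 = 0, a_4 = -1/8, a_5 = 0.

a_(n+2) = (2n - 3) / ((n+1)(n+2)) * a_n; check: a_0 = 1, a_1 = 0, a_2 = -3/2, a_3 = 0, a_4 = -1/8, a_5 = 0


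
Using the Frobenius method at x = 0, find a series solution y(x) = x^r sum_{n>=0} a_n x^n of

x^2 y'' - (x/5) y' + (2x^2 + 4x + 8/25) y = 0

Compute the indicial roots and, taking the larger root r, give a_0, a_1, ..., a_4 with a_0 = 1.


Write in Frobenius form y'' + (p(x)/x) y' + (q(x)/x^2) y = 0:
  p(x) = -1/5,  q(x) = 2x^2 + 4x + 8/25.
Indicial equation: r(r-1) + (-1/5) r + (8/25) = 0 -> roots r_1 = 4/5, r_2 = 2/5.
Take r = r_1 = 4/5. Let y(x) = x^r sum_{n>=0} a_n x^n with a_0 = 1.
Substitute y = x^r sum a_n x^n and match x^{r+n}. The recurrence is
  D(n) a_n + 4 a_{n-1} + 2 a_{n-2} = 0,  where D(n) = (r+n)(r+n-1) + (-1/5)(r+n) + (8/25).
  a_n = [-4 a_{n-1} - 2 a_{n-2}] / D(n).
Since the indicial polynomial factors as (r - r_1)(r - r_2), D(n) = (r_1 + n - r_1)(r_1 + n - r_2) = n(n + 2/5).
Evaluating step by step (a_0 = 1):
  n = 1: D(1) = 1(1 + 2/5) = 7/5; numerator = -4(1) = -4; a_1 = (-4)/(7/5) = -20/7
  n = 2: D(2) = 2(2 + 2/5) = 24/5; numerator = -4(-20/7) - 2(1) = 66/7; a_2 = (66/7)/(24/5) = 55/28
  n = 3: D(3) = 3(3 + 2/5) = 51/5; numerator = -4(55/28) - 2(-20/7) = -15/7; a_3 = (-15/7)/(51/5) = -25/119
  n = 4: D(4) = 4(4 + 2/5) = 88/5; numerator = -4(-25/119) - 2(55/28) = -105/34; a_4 = (-105/34)/(88/5) = -525/2992

r = 4/5; a_0 = 1; a_1 = -20/7; a_2 = 55/28; a_3 = -25/119; a_4 = -525/2992


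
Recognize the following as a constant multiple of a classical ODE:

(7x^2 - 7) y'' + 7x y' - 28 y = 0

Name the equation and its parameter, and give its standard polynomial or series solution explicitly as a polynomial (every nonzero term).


All three coefficients share the factor -7; dividing through by -7 gives  (1 - x^2) y'' - x y' + 4 y = 0.
This matches the Chebyshev equation (1 - x^2) y'' - x y' + n^2 y = 0 (note the -x y' term, not -2x y') with n^2 = 4, so n = 2; the polynomial solution is T_2(x).
With y = sum_k a_k x^k, matching x^k gives (k+2)(k+1) a_{k+2} = (k^2 - n^2) a_k = (k - 2)(k + 2) a_k. The right side vanishes at k = 2, so the series with the parity of 2 terminates at degree 2.
Standard normalization: leading coefficient of T_n is 2^(n-1), so a_2 = 2^1 = 2. Work downward with a_k = (k+1)(k+2) a_{k+2} / ((k - 2)(k + 2)):
  a_0 = (1)(2)(2) / ((0 - 2)(0 + 2)) = 4/(-4) = -1
Hence T_2(x) = 2 x^2 - 1.

T_2(x); series = 2 x^2 - 1


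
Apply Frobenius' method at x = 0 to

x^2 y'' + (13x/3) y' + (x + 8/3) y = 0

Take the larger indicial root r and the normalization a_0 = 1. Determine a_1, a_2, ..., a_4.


Write in Frobenius form y'' + (p(x)/x) y' + (q(x)/x^2) y = 0:
  p(x) = 13/3,  q(x) = x + 8/3.
Indicial equation: r(r-1) + (13/3) r + (8/3) = 0 -> roots r_1 = -4/3, r_2 = -2.
Take r = r_1 = -4/3. Let y(x) = x^r sum_{n>=0} a_n x^n with a_0 = 1.
Substitute y = x^r sum a_n x^n and match x^{r+n}. The recurrence is
  D(n) a_n + 1 a_{n-1} = 0,  where D(n) = (r+n)(r+n-1) + (13/3)(r+n) + (8/3).
  a_n = -1 / D(n) * a_{n-1}.
Since the indicial polynomial factors as (r - r_1)(r - r_2), D(n) = (r_1 + n - r_1)(r_1 + n - r_2) = n(n + 2/3).
Evaluating step by step (a_0 = 1):
  n = 1: D(1) = 1(1 + 2/3) = 5/3; numerator = -1(1) = -1; a_1 = (-1)/(5/3) = -3/5
  n = 2: D(2) = 2(2 + 2/3) = 16/3; numerator = -1(-3/5) = 3/5; a_2 = (3/5)/(16/3) = 9/80
  n = 3: D(3) = 3(3 + 2/3) = 11; numerator = -1(9/80) = -9/80; a_3 = (-9/80)/(11) = -9/880
  n = 4: D(4) = 4(4 + 2/3) = 56/3; numerator = -1(-9/880) = 9/880; a_4 = (9/880)/(56/3) = 27/49280

r = -4/3; a_0 = 1; a_1 = -3/5; a_2 = 9/80; a_3 = -9/880; a_4 = 27/49280


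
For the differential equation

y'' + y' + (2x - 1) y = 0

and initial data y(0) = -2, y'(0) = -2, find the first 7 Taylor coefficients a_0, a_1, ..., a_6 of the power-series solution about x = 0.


Ansatz: y(x) = sum_{n>=0} a_n x^n, so y'(x) = sum_{n>=1} n a_n x^(n-1) and y''(x) = sum_{n>=2} n(n-1) a_n x^(n-2).
Substitute into P(x) y'' + Q(x) y' + R(x) y = 0 with P(x) = 1, Q(x) = 1, R(x) = 2x - 1, and match powers of x.
Initial conditions: a_0 = -2, a_1 = -2.
Setting the coefficient of each power of x to zero and solving order by order (substituting the coefficients already found):
  x^0: 2 a_2 + a_1 - a_0 = 0  ->  2 a_2 = -a_1 + a_0 = 0  ->  a_2 = 0
  x^1: 6 a_3 + 2 a_2 - a_1 + 2 a_0 = 0  ->  6 a_3 = -2 a_2 + a_1 - 2 a_0 = 2  ->  a_3 = 1/3
  x^2: 12 a_4 + 3 a_3 - a_2 + 2 a_1 = 0  ->  12 a_4 = -3 a_3 + a_2 - 2 a_1 = 3  ->  a_4 = 1/4
  x^3: 20 a_5 + 4 a_4 - a_3 + 2 a_2 = 0  ->  20 a_5 = -4 a_4 + a_3 - 2 a_2 = -2/3  ->  a_5 = -1/30
  x^4: 30 a_6 + 5 a_5 - a_4 + 2 a_3 = 0  ->  30 a_6 = -5 a_5 + a_4 - 2 a_3 = -1/4  ->  a_6 = -1/120
Truncated series: y(x) = -2 - 2 x + (1/3) x^3 + (1/4) x^4 - (1/30) x^5 - (1/120) x^6 + O(x^7).

a_0 = -2; a_1 = -2; a_2 = 0; a_3 = 1/3; a_4 = 1/4; a_5 = -1/30; a_6 = -1/120


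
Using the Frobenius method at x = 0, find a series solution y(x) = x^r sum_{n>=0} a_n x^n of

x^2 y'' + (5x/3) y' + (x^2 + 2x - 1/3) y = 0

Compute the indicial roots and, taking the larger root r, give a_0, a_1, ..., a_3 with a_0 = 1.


Write in Frobenius form y'' + (p(x)/x) y' + (q(x)/x^2) y = 0:
  p(x) = 5/3,  q(x) = x^2 + 2x - 1/3.
Indicial equation: r(r-1) + (5/3) r + (-1/3) = 0 -> roots r_1 = 1/3, r_2 = -1.
Take r = r_1 = 1/3. Let y(x) = x^r sum_{n>=0} a_n x^n with a_0 = 1.
Substitute y = x^r sum a_n x^n and match x^{r+n}. The recurrence is
  D(n) a_n + 2 a_{n-1} + 1 a_{n-2} = 0,  where D(n) = (r+n)(r+n-1) + (5/3)(r+n) + (-1/3).
  a_n = [-2 a_{n-1} - 1 a_{n-2}] / D(n).
Since the indicial polynomial factors as (r - r_1)(r - r_2), D(n) = (r_1 + n - r_1)(r_1 + n - r_2) = n(n + 4/3).
Evaluating step by step (a_0 = 1):
  n = 1: D(1) = 1(1 + 4/3) = 7/3; numerator = -2(1) = -2; a_1 = (-2)/(7/3) = -6/7
  n = 2: D(2) = 2(2 + 4/3) = 20/3; numerator = -2(-6/7) - 1(1) = 5/7; a_2 = (5/7)/(20/3) = 3/28
  n = 3: D(3) = 3(3 + 4/3) = 13; numerator = -2(3/28) - 1(-6/7) = 9/14; a_3 = (9/14)/(13) = 9/182

r = 1/3; a_0 = 1; a_1 = -6/7; a_2 = 3/28; a_3 = 9/182


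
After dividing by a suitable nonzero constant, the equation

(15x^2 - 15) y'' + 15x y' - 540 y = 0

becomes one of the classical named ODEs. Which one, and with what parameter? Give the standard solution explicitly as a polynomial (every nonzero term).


All three coefficients share the factor -15; dividing through by -15 gives  (1 - x^2) y'' - x y' + 36 y = 0.
This matches the Chebyshev equation (1 - x^2) y'' - x y' + n^2 y = 0 (note the -x y' term, not -2x y') with n^2 = 36, so n = 6; the polynomial solution is T_6(x).
With y = sum_k a_k x^k, matching x^k gives (k+2)(k+1) a_{k+2} = (k^2 - n^2) a_k = (k - 6)(k + 6) a_k. The right side vanishes at k = 6, so the series with the parity of 6 terminates at degree 6.
Standard normalization: leading coefficient of T_n is 2^(n-1), so a_6 = 2^5 = 32. Work downward with a_k = (k+1)(k+2) a_{k+2} / ((k - 6)(k + 6)):
  a_4 = (5)(6)(32) / ((4 - 6)(4 + 6)) = 960/(-20) = -48
  a_2 = (3)(4)(-48) / ((2 - 6)(2 + 6)) = -576/(-32) = 18
  a_0 = (1)(2)(18) / ((0 - 6)(0 + 6)) = 36/(-36) = -1
Hence T_6(x) = 32 x^6 - 48 x^4 + 18 x^2 - 1.

T_6(x); series = 32 x^6 - 48 x^4 + 18 x^2 - 1


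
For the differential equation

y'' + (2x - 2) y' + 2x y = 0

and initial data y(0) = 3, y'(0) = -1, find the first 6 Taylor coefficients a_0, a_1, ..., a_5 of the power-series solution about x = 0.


Ansatz: y(x) = sum_{n>=0} a_n x^n, so y'(x) = sum_{n>=1} n a_n x^(n-1) and y''(x) = sum_{n>=2} n(n-1) a_n x^(n-2).
Substitute into P(x) y'' + Q(x) y' + R(x) y = 0 with P(x) = 1, Q(x) = 2x - 2, R(x) = 2x, and match powers of x.
Initial conditions: a_0 = 3, a_1 = -1.
Setting the coefficient of each power of x to zero and solving order by order (substituting the coefficients already found):
  x^0: 2 a_2 - 2 a_1 = 0  ->  2 a_2 = 2 a_1 = -2  ->  a_2 = -1
  x^1: 6 a_3 - 4 a_2 + 2 a_1 + 2 a_0 = 0  ->  6 a_3 = 4 a_2 - 2 a_1 - 2 a_0 = -8  ->  a_3 = -4/3
  x^2: 12 a_4 - 6 a_3 + 4 a_2 + 2 a_1 = 0  ->  12 a_4 = 6 a_3 - 4 a_2 - 2 a_1 = -2  ->  a_4 = -1/6
  x^3: 20 a_5 - 8 a_4 + 6 a_3 + 2 a_2 = 0  ->  20 a_5 = 8 a_4 - 6 a_3 - 2 a_2 = 26/3  ->  a_5 = 13/30
Truncated series: y(x) = 3 - x - x^2 - (4/3) x^3 - (1/6) x^4 + (13/30) x^5 + O(x^6).

a_0 = 3; a_1 = -1; a_2 = -1; a_3 = -4/3; a_4 = -1/6; a_5 = 13/30


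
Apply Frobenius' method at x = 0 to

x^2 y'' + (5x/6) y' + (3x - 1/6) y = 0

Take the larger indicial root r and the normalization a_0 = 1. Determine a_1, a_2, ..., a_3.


Write in Frobenius form y'' + (p(x)/x) y' + (q(x)/x^2) y = 0:
  p(x) = 5/6,  q(x) = 3x - 1/6.
Indicial equation: r(r-1) + (5/6) r + (-1/6) = 0 -> roots r_1 = 1/2, r_2 = -1/3.
Take r = r_1 = 1/2. Let y(x) = x^r sum_{n>=0} a_n x^n with a_0 = 1.
Substitute y = x^r sum a_n x^n and match x^{r+n}. The recurrence is
  D(n) a_n + 3 a_{n-1} = 0,  where D(n) = (r+n)(r+n-1) + (5/6)(r+n) + (-1/6).
  a_n = -3 / D(n) * a_{n-1}.
Since the indicial polynomial factors as (r - r_1)(r - r_2), D(n) = (r_1 + n - r_1)(r_1 + n - r_2) = n(n + 5/6).
Evaluating step by step (a_0 = 1):
  n = 1: D(1) = 1(1 + 5/6) = 11/6; numerator = -3(1) = -3; a_1 = (-3)/(11/6) = -18/11
  n = 2: D(2) = 2(2 + 5/6) = 17/3; numerator = -3(-18/11) = 54/11; a_2 = (54/11)/(17/3) = 162/187
  n = 3: D(3) = 3(3 + 5/6) = 23/2; numerator = -3(162/187) = -486/187; a_3 = (-486/187)/(23/2) = -972/4301

r = 1/2; a_0 = 1; a_1 = -18/11; a_2 = 162/187; a_3 = -972/4301


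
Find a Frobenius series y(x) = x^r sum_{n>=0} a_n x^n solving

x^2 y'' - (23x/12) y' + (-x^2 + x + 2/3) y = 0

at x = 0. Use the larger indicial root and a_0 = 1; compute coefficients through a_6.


Write in Frobenius form y'' + (p(x)/x) y' + (q(x)/x^2) y = 0:
  p(x) = -23/12,  q(x) = -x^2 + x + 2/3.
Indicial equation: r(r-1) + (-23/12) r + (2/3) = 0 -> roots r_1 = 8/3, r_2 = 1/4.
Take r = r_1 = 8/3. Let y(x) = x^r sum_{n>=0} a_n x^n with a_0 = 1.
Substitute y = x^r sum a_n x^n and match x^{r+n}. The recurrence is
  D(n) a_n + 1 a_{n-1} - 1 a_{n-2} = 0,  where D(n) = (r+n)(r+n-1) + (-23/12)(r+n) + (2/3).
  a_n = [-1 a_{n-1} + 1 a_{n-2}] / D(n).
Since the indicial polynomial factors as (r - r_1)(r - r_2), D(n) = (r_1 + n - r_1)(r_1 + n - r_2) = n(n + 29/12).
Evaluating step by step (a_0 = 1):
  n = 1: D(1) = 1(1 + 29/12) = 41/12; numerator = -1(1) = -1; a_1 = (-1)/(41/12) = -12/41
  n = 2: D(2) = 2(2 + 29/12) = 53/6; numerator = -1(-12/41) + 1(1) = 53/41; a_2 = (53/41)/(53/6) = 6/41
  n = 3: D(3) = 3(3 + 29/12) = 65/4; numerator = -1(6/41) + 1(-12/41) = -18/41; a_3 = (-18/41)/(65/4) = -72/2665
  n = 4: D(4) = 4(4 + 29/12) = 77/3; numerator = -1(-72/2665) + 1(6/41) = 462/2665; a_4 = (462/2665)/(77/3) = 18/2665
  n = 5: D(5) = 5(5 + 29/12) = 445/12; numerator = -1(18/2665) + 1(-72/2665) = -18/533; a_5 = (-18/533)/(445/12) = -216/237185
  n = 6: D(6) = 6(6 + 29/12) = 101/2; numerator = -1(-216/237185) + 1(18/2665) = 1818/237185; a_6 = (1818/237185)/(101/2) = 36/237185

r = 8/3; a_0 = 1; a_1 = -12/41; a_2 = 6/41; a_3 = -72/2665; a_4 = 18/2665; a_5 = -216/237185; a_6 = 36/237185


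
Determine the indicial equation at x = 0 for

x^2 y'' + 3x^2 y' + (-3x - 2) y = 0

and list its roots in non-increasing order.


Divide by x^2 to reach normal form y'' + P_1(x) y' + P_2(x) y = 0 with P_1(x) = 3 and P_2(x) = -3/x - 2/x^2.
x = 0 is a singular point because the y-coefficient -3/x - 2/x^2 has a pole at x = 0.
It is a regular singular point because x P_1(x) = p(x) = 3x and x^2 P_2(x) = q(x) = -3x - 2 are polynomials, hence analytic at x = 0.
p(0) = 0,  q(0) = -2.
Indicial equation: r(r-1) + p(0) r + q(0) = 0, i.e. r^2 + (p(0) - 1) r + q(0) = 0, i.e. r^2 - 1 r - 2 = 0.
Discriminant: (-1)^2 - 4(-2) = 9, so r = (1 ± 3)/2.
Solving: r_1 = 2, r_2 = -1.

indicial: r^2 - 1 r - 2 = 0; roots r_1 = 2, r_2 = -1


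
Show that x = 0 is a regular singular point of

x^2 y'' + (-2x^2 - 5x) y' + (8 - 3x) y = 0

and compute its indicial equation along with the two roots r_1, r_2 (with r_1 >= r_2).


Divide by x^2 to reach normal form y'' + P_1(x) y' + P_2(x) y = 0 with P_1(x) = -2 - 5/x and P_2(x) = -3/x + 8/x^2.
x = 0 is a singular point because the y'-coefficient -2 - 5/x has a pole at x = 0 and the y-coefficient -3/x + 8/x^2 has a pole at x = 0.
It is a regular singular point because x P_1(x) = p(x) = -2x - 5 and x^2 P_2(x) = q(x) = 8 - 3x are polynomials, hence analytic at x = 0.
p(0) = -5,  q(0) = 8.
Indicial equation: r(r-1) + p(0) r + q(0) = 0, i.e. r^2 + (p(0) - 1) r + q(0) = 0, i.e. r^2 - 6 r + 8 = 0.
Discriminant: (-6)^2 - 4(8) = 4, so r = (6 ± 2)/2.
Solving: r_1 = 4, r_2 = 2.

indicial: r^2 - 6 r + 8 = 0; roots r_1 = 4, r_2 = 2


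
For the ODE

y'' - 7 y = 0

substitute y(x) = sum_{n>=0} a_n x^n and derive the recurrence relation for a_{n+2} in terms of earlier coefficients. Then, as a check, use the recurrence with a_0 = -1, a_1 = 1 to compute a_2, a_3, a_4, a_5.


Substitute y = sum_n a_n x^n into y'' + (const) y = 0.
y''(x) = sum_{n>=0} (n+2)(n+1) a_{n+2} x^n.
The ODE becomes sum_n [(n+2)(n+1) a_{n+2} - 7 a_n] x^n = 0.
Setting each coefficient to zero gives the recurrence:
  (n+2)(n+1) a_{n+2} - 7 a_n = 0,
  a_{n+2} = 7 / ((n+1)(n+2)) a_n.

Check with a_0 = -1, a_1 = 1 (apply the recurrence for n = 0, 1, 2, 3): a_0 = -1, a_1 = 1, a_2 = -7/2, a_3 = 7/6, a_4 = -49/24, a_5 = 49/120.

a_{n+2} = 7/((n+1)(n+2)) * a_n; check: a_0 = -1, a_1 = 1, a_2 = -7/2, a_3 = 7/6, a_4 = -49/24, a_5 = 49/120


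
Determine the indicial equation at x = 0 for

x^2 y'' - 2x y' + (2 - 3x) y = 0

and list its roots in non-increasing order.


Divide by x^2 to reach normal form y'' + P_1(x) y' + P_2(x) y = 0 with P_1(x) = -2/x and P_2(x) = -3/x + 2/x^2.
x = 0 is a singular point because the y'-coefficient -2/x has a pole at x = 0 and the y-coefficient -3/x + 2/x^2 has a pole at x = 0.
It is a regular singular point because x P_1(x) = p(x) = -2 and x^2 P_2(x) = q(x) = 2 - 3x are polynomials, hence analytic at x = 0.
p(0) = -2,  q(0) = 2.
Indicial equation: r(r-1) + p(0) r + q(0) = 0, i.e. r^2 + (p(0) - 1) r + q(0) = 0, i.e. r^2 - 3 r + 2 = 0.
Discriminant: (-3)^2 - 4(2) = 1, so r = (3 ± 1)/2.
Solving: r_1 = 2, r_2 = 1.

indicial: r^2 - 3 r + 2 = 0; roots r_1 = 2, r_2 = 1


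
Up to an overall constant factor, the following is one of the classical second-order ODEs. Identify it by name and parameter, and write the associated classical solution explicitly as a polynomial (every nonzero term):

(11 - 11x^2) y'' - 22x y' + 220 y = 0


All three coefficients share the factor 11; dividing through by 11 gives  (1 - x^2) y'' - 2x y' + 20 y = 0.
This matches the Legendre equation (1 - x^2) y'' - 2x y' + n(n+1) y = 0 (note the -2x y' term) with n(n+1) = 20, so n = 4; the polynomial solution is P_4(x).
With y = sum_k a_k x^k, matching x^k gives (k+2)(k+1) a_{k+2} = [k(k+1) - n(n+1)] a_k = (k - 4)(k + 5) a_k. The right side vanishes at k = 4, so the series with the parity of 4 terminates at degree 4.
Standard normalization (P_n(1) = 1): leading coefficient (2n)!/(2^n (n!)^2) = 40320/(16*576) = 35/8, so a_4 = 35/8. Work downward with a_k = (k+1)(k+2) a_{k+2} / ((k - 4)(k + 5)):
  a_2 = (3)(4)(35/8) / ((2 - 4)(2 + 5)) = (105/2)/(-14) = -15/4
  a_0 = (1)(2)(-15/4) / ((0 - 4)(0 + 5)) = (-15/2)/(-20) = 3/8
Hence P_4(x) = 35 x^4/8 - 15 x^2/4 + 3/8.

P_4(x); series = 35 x^4/8 - 15 x^2/4 + 3/8


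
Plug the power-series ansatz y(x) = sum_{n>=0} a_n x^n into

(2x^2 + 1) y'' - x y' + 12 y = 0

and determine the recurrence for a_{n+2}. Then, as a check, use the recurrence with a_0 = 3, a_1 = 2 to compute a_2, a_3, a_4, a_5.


Substitute y = sum_n a_n x^n.
(1 + 2 x^2) y'' contributes (n+2)(n+1) a_{n+2} + 2 n(n-1) a_n at x^n.
-x y'(x) contributes -n a_n at x^n.
12 y(x) contributes 12 a_n at x^n.
Matching x^n: (n+2)(n+1) a_{n+2} + (2 n(n-1) - n + 12) a_n = 0.
Thus a_{n+2} = (-2 n(n-1) + n - 12) / ((n+1)(n+2)) * a_n.

Check with a_0 = 3, a_1 = 2 (apply the recurrence for n = 0, 1, 2, 3): a_0 = 3, a_1 = 2, a_2 = -18, a_3 = -11/3, a_4 = 21, a_5 = 77/20.

a_(n+2) = (-2 n(n-1) + n - 12) / ((n+1)(n+2)) * a_n; check: a_0 = 3, a_1 = 2, a_2 = -18, a_3 = -11/3, a_4 = 21, a_5 = 77/20


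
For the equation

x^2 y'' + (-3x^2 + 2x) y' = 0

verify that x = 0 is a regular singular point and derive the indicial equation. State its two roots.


Divide by x^2 to reach normal form y'' + P_1(x) y' + P_2(x) y = 0 with P_1(x) = -3 + 2/x and P_2(x) = 0.
x = 0 is a singular point because the y'-coefficient -3 + 2/x has a pole at x = 0.
It is a regular singular point because x P_1(x) = p(x) = 2 - 3x and x^2 P_2(x) = q(x) = 0 are polynomials, hence analytic at x = 0.
p(0) = 2,  q(0) = 0.
Indicial equation: r(r-1) + p(0) r + q(0) = 0, i.e. r^2 + (p(0) - 1) r + q(0) = 0, i.e. r^2 + 1 r = 0.
Discriminant: (1)^2 - 4(0) = 1, so r = (-1 ± 1)/2.
Solving: r_1 = 0, r_2 = -1.

indicial: r^2 + 1 r = 0; roots r_1 = 0, r_2 = -1


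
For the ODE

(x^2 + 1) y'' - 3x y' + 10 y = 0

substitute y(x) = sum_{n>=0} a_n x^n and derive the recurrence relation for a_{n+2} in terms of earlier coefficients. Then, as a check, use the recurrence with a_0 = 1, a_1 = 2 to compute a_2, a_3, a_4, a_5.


Substitute y = sum_n a_n x^n.
(1 + 1 x^2) y'' contributes (n+2)(n+1) a_{n+2} + n(n-1) a_n at x^n.
-3 x y'(x) contributes -3 n a_n at x^n.
10 y(x) contributes 10 a_n at x^n.
Matching x^n: (n+2)(n+1) a_{n+2} + (n(n-1) - 3 n + 10) a_n = 0.
Thus a_{n+2} = (-n(n-1) + 3 n - 10) / ((n+1)(n+2)) * a_n.

Check with a_0 = 1, a_1 = 2 (apply the recurrence for n = 0, 1, 2, 3): a_0 = 1, a_1 = 2, a_2 = -5, a_3 = -7/3, a_4 = 5/2, a_5 = 49/60.

a_(n+2) = (-n(n-1) + 3 n - 10) / ((n+1)(n+2)) * a_n; check: a_0 = 1, a_1 = 2, a_2 = -5, a_3 = -7/3, a_4 = 5/2, a_5 = 49/60


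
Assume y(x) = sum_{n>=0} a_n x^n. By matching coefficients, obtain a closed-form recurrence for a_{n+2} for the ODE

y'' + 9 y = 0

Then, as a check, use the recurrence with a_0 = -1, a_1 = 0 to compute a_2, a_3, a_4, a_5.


Substitute y = sum_n a_n x^n into y'' + (const) y = 0.
y''(x) = sum_{n>=0} (n+2)(n+1) a_{n+2} x^n.
The ODE becomes sum_n [(n+2)(n+1) a_{n+2} + 9 a_n] x^n = 0.
Setting each coefficient to zero gives the recurrence:
  (n+2)(n+1) a_{n+2} + 9 a_n = 0,
  a_{n+2} = -9 / ((n+1)(n+2)) a_n.

Check with a_0 = -1, a_1 = 0 (apply the recurrence for n = 0, 1, 2, 3): a_0 = -1, a_1 = 0, a_2 = 9/2, a_3 = 0, a_4 = -27/8, a_5 = 0.

a_{n+2} = -9/((n+1)(n+2)) * a_n; check: a_0 = -1, a_1 = 0, a_2 = 9/2, a_3 = 0, a_4 = -27/8, a_5 = 0


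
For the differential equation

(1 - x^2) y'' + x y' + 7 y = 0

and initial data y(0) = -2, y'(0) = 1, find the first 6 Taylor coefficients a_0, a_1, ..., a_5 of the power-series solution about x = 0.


Ansatz: y(x) = sum_{n>=0} a_n x^n, so y'(x) = sum_{n>=1} n a_n x^(n-1) and y''(x) = sum_{n>=2} n(n-1) a_n x^(n-2).
Substitute into P(x) y'' + Q(x) y' + R(x) y = 0 with P(x) = 1 - x^2, Q(x) = x, R(x) = 7, and match powers of x.
Initial conditions: a_0 = -2, a_1 = 1.
Setting the coefficient of each power of x to zero and solving order by order (substituting the coefficients already found):
  x^0: 2 a_2 + 7 a_0 = 0  ->  2 a_2 = -7 a_0 = 14  ->  a_2 = 7
  x^1: 6 a_3 + 8 a_1 = 0  ->  6 a_3 = -8 a_1 = -8  ->  a_3 = -4/3
  x^2: 12 a_4 + 7 a_2 = 0  ->  12 a_4 = -7 a_2 = -49  ->  a_4 = -49/12
  x^3: 20 a_5 + 4 a_3 = 0  ->  20 a_5 = -4 a_3 = 16/3  ->  a_5 = 4/15
Truncated series: y(x) = -2 + x + 7 x^2 - (4/3) x^3 - (49/12) x^4 + (4/15) x^5 + O(x^6).

a_0 = -2; a_1 = 1; a_2 = 7; a_3 = -4/3; a_4 = -49/12; a_5 = 4/15


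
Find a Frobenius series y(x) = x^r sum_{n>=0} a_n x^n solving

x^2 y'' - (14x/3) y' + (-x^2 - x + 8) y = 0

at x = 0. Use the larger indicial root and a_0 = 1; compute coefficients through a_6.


Write in Frobenius form y'' + (p(x)/x) y' + (q(x)/x^2) y = 0:
  p(x) = -14/3,  q(x) = -x^2 - x + 8.
Indicial equation: r(r-1) + (-14/3) r + (8) = 0 -> roots r_1 = 3, r_2 = 8/3.
Take r = r_1 = 3. Let y(x) = x^r sum_{n>=0} a_n x^n with a_0 = 1.
Substitute y = x^r sum a_n x^n and match x^{r+n}. The recurrence is
  D(n) a_n - 1 a_{n-1} - 1 a_{n-2} = 0,  where D(n) = (r+n)(r+n-1) + (-14/3)(r+n) + (8).
  a_n = [1 a_{n-1} + 1 a_{n-2}] / D(n).
Since the indicial polynomial factors as (r - r_1)(r - r_2), D(n) = (r_1 + n - r_1)(r_1 + n - r_2) = n(n + 1/3).
Evaluating step by step (a_0 = 1):
  n = 1: D(1) = 1(1 + 1/3) = 4/3; numerator = 1(1) = 1; a_1 = (1)/(4/3) = 3/4
  n = 2: D(2) = 2(2 + 1/3) = 14/3; numerator = 1(3/4) + 1(1) = 7/4; a_2 = (7/4)/(14/3) = 3/8
  n = 3: D(3) = 3(3 + 1/3) = 10; numerator = 1(3/8) + 1(3/4) = 9/8; a_3 = (9/8)/(10) = 9/80
  n = 4: D(4) = 4(4 + 1/3) = 52/3; numerator = 1(9/80) + 1(3/8) = 39/80; a_4 = (39/80)/(52/3) = 9/320
  n = 5: D(5) = 5(5 + 1/3) = 80/3; numerator = 1(9/320) + 1(9/80) = 9/64; a_5 = (9/64)/(80/3) = 27/5120
  n = 6: D(6) = 6(6 + 1/3) = 38; numerator = 1(27/5120) + 1(9/320) = 171/5120; a_6 = (171/5120)/(38) = 9/10240

r = 3; a_0 = 1; a_1 = 3/4; a_2 = 3/8; a_3 = 9/80; a_4 = 9/320; a_5 = 27/5120; a_6 = 9/10240


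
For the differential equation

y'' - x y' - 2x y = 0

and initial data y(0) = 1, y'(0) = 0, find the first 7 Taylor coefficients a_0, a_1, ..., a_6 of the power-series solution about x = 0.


Ansatz: y(x) = sum_{n>=0} a_n x^n, so y'(x) = sum_{n>=1} n a_n x^(n-1) and y''(x) = sum_{n>=2} n(n-1) a_n x^(n-2).
Substitute into P(x) y'' + Q(x) y' + R(x) y = 0 with P(x) = 1, Q(x) = -x, R(x) = -2x, and match powers of x.
Initial conditions: a_0 = 1, a_1 = 0.
Setting the coefficient of each power of x to zero and solving order by order (substituting the coefficients already found):
  x^0: 2 a_2 = 0  ->  a_2 = 0
  x^1: 6 a_3 - a_1 - 2 a_0 = 0  ->  6 a_3 = a_1 + 2 a_0 = 2  ->  a_3 = 1/3
  x^2: 12 a_4 - 2 a_2 - 2 a_1 = 0  ->  12 a_4 = 2 a_2 + 2 a_1 = 0  ->  a_4 = 0
  x^3: 20 a_5 - 3 a_3 - 2 a_2 = 0  ->  20 a_5 = 3 a_3 + 2 a_2 = 1  ->  a_5 = 1/20
  x^4: 30 a_6 - 4 a_4 - 2 a_3 = 0  ->  30 a_6 = 4 a_4 + 2 a_3 = 2/3  ->  a_6 = 1/45
Truncated series: y(x) = 1 + (1/3) x^3 + (1/20) x^5 + (1/45) x^6 + O(x^7).

a_0 = 1; a_1 = 0; a_2 = 0; a_3 = 1/3; a_4 = 0; a_5 = 1/20; a_6 = 1/45
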